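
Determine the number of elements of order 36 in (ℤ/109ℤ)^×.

12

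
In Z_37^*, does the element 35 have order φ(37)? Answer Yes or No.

φ(37) = 37 − 1 = 36 = 2^2 · 3^2.
Test 35^(36/q) mod 37 for each prime factor q of 36:
35^18 ≡ 36 (mod 37)  [q = 2: ≢ 1 ✓]
35^12 ≡ 26 (mod 37)  [q = 3: ≢ 1 ✓]
None equal 1, so ord_37(35) = 36: 35 is a primitive root.

Yes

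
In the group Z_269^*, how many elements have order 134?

66

φ(269) = 269 − 1 = 268 = 2^2 · 67.
In a cyclic group of order 268, there are φ(d) elements of order d for each divisor d of 268, and zero for non-divisors.
134 = 2 · 67 divides 268, and φ(134) = 66.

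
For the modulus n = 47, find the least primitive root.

5

φ(47) = 47 − 1 = 46 = 2 · 23.
g is a primitive root iff g^(46/q) ≢ 1 (mod 47) for each prime q ∈ {2, 23}.
g = 2: 2^23 ≡ 1 — hits 1, so not a primitive root.
g = 3: 3^23 ≡ 1 — hits 1, so not a primitive root.
g = 4: 4^23 ≡ 1 — hits 1, so not a primitive root.
g = 5: 5^23 ≡ 46; 5^2 ≡ 25 — none is 1, so 5 is a primitive root.
The smallest primitive root modulo 47 is 5.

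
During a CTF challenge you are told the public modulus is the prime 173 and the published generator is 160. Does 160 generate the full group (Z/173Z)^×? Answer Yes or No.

φ(173) = 173 − 1 = 172 = 2^2 · 43.
Test 160^(172/q) mod 173 for each prime factor q of 172:
160^86 ≡ 1 (mod 173)  [q = 2: ≡ 1 ✗]
160^4 ≡ 16 (mod 173)  [q = 43: ≢ 1 ✓]
160^86 ≡ 1 shows ord(160) | 86, strictly less than φ(173); not a primitive root.

No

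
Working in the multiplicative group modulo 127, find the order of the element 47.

21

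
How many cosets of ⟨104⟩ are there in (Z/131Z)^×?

1

By Lagrange's theorem, ord_131(104) divides φ(131) = 131 − 1 = 130 = 2 · 5 · 13.
Divisors of 130: 1, 2, 5, 10, 13, 26, 65, 130.
Evaluate successive powers at the divisors of 130:
104^1 ≡ 104 (mod 131)
104^2 ≡ 74 (mod 131)
104^5 ≡ 47 (mod 131)
104^10 ≡ 113 (mod 131)
104^13 ≡ 70 (mod 131)
104^26 ≡ 53 (mod 131)
104^65 ≡ 130 (mod 131)
104^130 ≡ 1 (mod 131) ✓
The order of 104 is 130, so the subgroup it generates has 130 elements.
The index is φ(131) / ord(104) = 130 / 130 = 1.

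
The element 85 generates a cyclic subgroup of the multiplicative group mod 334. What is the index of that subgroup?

2

ord(85) | φ(334) = φ(2)·φ(167) = 1·166 = 166 = 2 · 83.
Divisors of 166: 1, 2, 83, 166.
Check 85^d mod 334 for each divisor in increasing order:
85^1 ≡ 85 (mod 334)
85^2 ≡ 211 (mod 334)
85^83 ≡ 1 (mod 334) ✓
So ord_334(85) = 83, hence |⟨85⟩| = 83.
[(Z/334Z)^× : ⟨85⟩] = 166/83 = 2.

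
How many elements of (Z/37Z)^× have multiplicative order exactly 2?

φ(37) = 37 − 1 = 36 = 2^2 · 3^2.
Since (Z/37Z)^× is cyclic of order 36, the number of elements of order d is φ(d) when d | 36 and 0 otherwise.
2 | 36, and φ(2) = 2 − 1 = 1.

1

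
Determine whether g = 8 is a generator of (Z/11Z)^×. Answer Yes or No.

Yes

φ(11) = 11 − 1 = 10 = 2 · 5.
Test 8^(10/q) mod 11 for each prime factor q of 10:
8^5 ≡ 10 (mod 11)  [q = 2: ≢ 1 ✓]
8^2 ≡ 9 (mod 11)  [q = 5: ≢ 1 ✓]
Every test exponent gives a nontrivial residue, hence 8 generates the full group.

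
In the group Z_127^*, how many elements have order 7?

6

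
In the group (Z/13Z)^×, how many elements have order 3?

φ(13) = 13 − 1 = 12 = 2^2 · 3.
In a cyclic group of order 12, there are φ(d) elements of order d for each divisor d of 12, and zero for non-divisors.
3 | 12, and φ(3) = 3 − 1 = 2.

2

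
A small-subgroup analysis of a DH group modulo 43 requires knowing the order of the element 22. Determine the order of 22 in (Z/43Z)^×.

14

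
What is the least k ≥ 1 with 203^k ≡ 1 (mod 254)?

ord(203) | φ(254) = φ(2)·φ(127) = 1·126 = 126 = 2 · 3^2 · 7.
Divisors of 126: 1, 2, 3, 6, 7, 9, 14, 18, 21, 42, 63, 126.
Evaluate successive powers at the divisors of 126:
203^1 ≡ 203
203^2 ≡ 61
203^3 ≡ 191
203^6 ≡ 159
203^7 ≡ 19
203^9 ≡ 143
203^14 ≡ 107
203^18 ≡ 129
203^21 ≡ 1
Therefore the multiplicative order of 203 modulo 254 is 21.

21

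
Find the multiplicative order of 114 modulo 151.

150

Since 114 ∈ (Z/151Z)^×, its order divides φ(151) = 151 − 1 = 150 = 2 · 3 · 5^2.
Divisors of 150: 1, 2, 3, 5, 6, 10, 15, 25, 30, 50, 75, 150.
Test each divisor d:
114^1 ≡ 114 (mod 151)
114^2 ≡ 10 (mod 151)
114^3 ≡ 83 (mod 151)
114^5 ≡ 75 (mod 151)
114^6 ≡ 94 (mod 151)
114^10 ≡ 38 (mod 151)
114^15 ≡ 132 (mod 151)
114^25 ≡ 33 (mod 151)
114^30 ≡ 59 (mod 151)
114^50 ≡ 32 (mod 151)
114^75 ≡ 150 (mod 151)
114^150 ≡ 1 (mod 151) ✓
The smallest such exponent is 150, so the order of 114 is 150.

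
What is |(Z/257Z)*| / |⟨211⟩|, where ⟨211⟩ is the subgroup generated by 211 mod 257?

4

By Lagrange's theorem, ord_257(211) divides φ(257) = 257 − 1 = 256 = 2^8.
Divisors of 256: 1, 2, 4, 8, 16, 32, 64, 128, 256.
Evaluate successive powers at the divisors of 256:
211^1 ≡ 211 (mod 257)
211^2 ≡ 60 (mod 257)
211^4 ≡ 2 (mod 257)
211^8 ≡ 4 (mod 257)
211^16 ≡ 16 (mod 257)
211^32 ≡ 256 (mod 257)
211^64 ≡ 1 (mod 257) ✓
So ord_257(211) = 64, hence |⟨211⟩| = 64.
The index is φ(257) / ord(211) = 256 / 64 = 4.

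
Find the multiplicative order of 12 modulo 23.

11

ord(12) | φ(23) = 23 − 1 = 22 = 2 · 11.
Divisors of 22: 1, 2, 11, 22.
Test each divisor d:
12^1 ≡ 12 (mod 23)
12^2 ≡ 6 (mod 23)
12^11 ≡ 1 (mod 23) ✓
So ord_23(12) = 11.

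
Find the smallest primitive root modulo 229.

6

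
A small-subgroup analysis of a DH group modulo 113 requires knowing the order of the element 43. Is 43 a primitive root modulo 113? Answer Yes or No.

Yes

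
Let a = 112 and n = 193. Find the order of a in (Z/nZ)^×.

4

ord(112) | φ(193) = 193 − 1 = 192 = 2^6 · 3.
Divisors of 192: 1, 2, 3, 4, 6, 8, 12, 16, 24, 32, 48, 64, 96, 192.
Check 112^d mod 193 for each divisor in increasing order:
112^1 ≡ 112
112^2 ≡ 192
112^3 ≡ 81
112^4 ≡ 1
Hence ord(112) = 4.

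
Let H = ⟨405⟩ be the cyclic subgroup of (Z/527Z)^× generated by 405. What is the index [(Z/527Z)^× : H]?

6

The order of 405 must divide φ(527) = φ(17·31) = (17−1)·(31−1) = 16·30 = 480 = 2^5 · 3 · 5.
Divisors of 480: 1, 2, 3, 4, 5, 6, 8, 10, 12, 15, 16, 20, 24, 30, 32, 40, 48, 60, 80, 96, 120, 160, 240, 480.
Compute 405^d (mod 527) for the divisors d until we hit 1:
405^1 ≡ 405 (mod 527)
405^2 ≡ 128 (mod 527)
405^3 ≡ 194 (mod 527)
405^4 ≡ 47 (mod 527)
405^5 ≡ 63 (mod 527)
405^6 ≡ 219 (mod 527)
405^8 ≡ 101 (mod 527)
405^10 ≡ 280 (mod 527)
405^12 ≡ 4 (mod 527)
405^15 ≡ 249 (mod 527)
405^16 ≡ 188 (mod 527)
405^20 ≡ 404 (mod 527)
405^24 ≡ 16 (mod 527)
405^30 ≡ 342 (mod 527)
405^32 ≡ 35 (mod 527)
405^40 ≡ 373 (mod 527)
405^48 ≡ 256 (mod 527)
405^60 ≡ 497 (mod 527)
405^80 ≡ 1 (mod 527) ✓
Thus |⟨405⟩| = ord(405) = 80.
Index = |(Z/527Z)^×| / |⟨405⟩| = 480 / 80 = 6.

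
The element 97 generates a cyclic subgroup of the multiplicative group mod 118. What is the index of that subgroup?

1

Since 97 ∈ (Z/118Z)^×, its order divides φ(118) = φ(2)·φ(59) = 1·58 = 58 = 2 · 29.
Divisors of 58: 1, 2, 29, 58.
Compute 97^d (mod 118) for the divisors d until we hit 1:
97^1 ≡ 97
97^2 ≡ 87
97^29 ≡ 117
97^58 ≡ 1
The order of 97 is 58, so the subgroup it generates has 58 elements.
[(Z/118Z)^× : ⟨97⟩] = 58/58 = 1.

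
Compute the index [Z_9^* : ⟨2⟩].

The order of 2 must divide φ(9) = φ(3^2) = 3·(3−1) = 6 = 2 · 3.
Divisors of 6: 1, 2, 3, 6.
Check 2^d mod 9 for each divisor in increasing order:
2^1 ≡ 2 (mod 9)
2^2 ≡ 4 (mod 9)
2^3 ≡ 8 (mod 9)
2^6 ≡ 1 (mod 9) ✓
Thus |⟨2⟩| = ord(2) = 6.
[(Z/9Z)^× : ⟨2⟩] = 6/6 = 1.

1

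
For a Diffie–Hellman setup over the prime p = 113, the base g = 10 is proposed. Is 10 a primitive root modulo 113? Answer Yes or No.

φ(113) = 113 − 1 = 112 = 2^4 · 7.
It suffices to check that the order of 10 is not a proper divisor of 112: compute 10^(112/q) for q ∈ {2, 7}.
10^56 ≡ 112 (mod 113)  [q = 2: ≢ 1 ✓]
10^16 ≡ 106 (mod 113)  [q = 7: ≢ 1 ✓]
None equal 1, so ord_113(10) = 112: 10 is a primitive root.

Yes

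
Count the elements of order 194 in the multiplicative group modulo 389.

φ(389) = 389 − 1 = 388 = 2^2 · 97.
In a cyclic group of order 388, there are φ(d) elements of order d for each divisor d of 388, and zero for non-divisors.
194 = 2 · 97 divides 388, and φ(194) = 96.

96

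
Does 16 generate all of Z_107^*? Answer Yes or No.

φ(107) = 107 − 1 = 106 = 2 · 53.
An element g generates (Z/107Z)^× iff g^(106/q) ≢ 1 (mod 107) for each prime q ∈ {2, 53}.
16^53 ≡ 1 (mod 107)  [q = 2: ≡ 1 ✗]
16^2 ≡ 42 (mod 107)  [q = 53: ≢ 1 ✓]
The check at q = 2 fails, so 16 generates a proper subgroup.

No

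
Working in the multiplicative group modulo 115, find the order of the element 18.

Since 18 ∈ (Z/115Z)^×, its order divides φ(115) = φ(5·23) = (5−1)·(23−1) = 4·22 = 88 = 2^3 · 11.
Divisors of 88: 1, 2, 4, 8, 11, 22, 44, 88.
Check 18^d mod 115 for each divisor in increasing order:
18^1 ≡ 18 (mod 115)
18^2 ≡ 94 (mod 115)
18^4 ≡ 96 (mod 115)
18^8 ≡ 16 (mod 115)
18^11 ≡ 47 (mod 115)
18^22 ≡ 24 (mod 115)
18^44 ≡ 1 (mod 115) ✓
Therefore the multiplicative order of 18 modulo 115 is 44.

44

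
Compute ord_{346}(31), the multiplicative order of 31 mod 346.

The order of 31 must divide φ(346) = φ(2)·φ(173) = 1·172 = 172 = 2^2 · 43.
Divisors of 172: 1, 2, 4, 43, 86, 172.
Evaluate successive powers at the divisors of 172:
31^1 ≡ 31 (mod 346)
31^2 ≡ 269 (mod 346)
31^4 ≡ 47 (mod 346)
31^43 ≡ 345 (mod 346)
31^86 ≡ 1 (mod 346) ✓
Hence ord(31) = 86.

86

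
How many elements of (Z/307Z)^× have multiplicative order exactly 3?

2

φ(307) = 307 − 1 = 306 = 2 · 3^2 · 17.
In a cyclic group of order 306, there are φ(d) elements of order d for each divisor d of 306, and zero for non-divisors.
3 | 306, and φ(3) = 3 − 1 = 2.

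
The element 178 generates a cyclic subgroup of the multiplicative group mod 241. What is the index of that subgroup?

Since 178 ∈ (Z/241Z)^×, its order divides φ(241) = 241 − 1 = 240 = 2^4 · 3 · 5.
Divisors of 240: 1, 2, 3, 4, 5, 6, 8, 10, 12, 15, 16, 20, 24, 30, 40, 48, 60, 80, 120, 240.
Check 178^d mod 241 for each divisor in increasing order:
178^1 ≡ 178 (mod 241)
178^2 ≡ 113 (mod 241)
178^3 ≡ 111 (mod 241)
178^4 ≡ 237 (mod 241)
178^5 ≡ 11 (mod 241)
178^6 ≡ 30 (mod 241)
178^8 ≡ 16 (mod 241)
178^10 ≡ 121 (mod 241)
178^12 ≡ 177 (mod 241)
178^15 ≡ 126 (mod 241)
178^16 ≡ 15 (mod 241)
178^20 ≡ 181 (mod 241)
178^24 ≡ 240 (mod 241)
178^30 ≡ 211 (mod 241)
178^40 ≡ 226 (mod 241)
178^48 ≡ 1 (mod 241) ✓
So ord_241(178) = 48, hence |⟨178⟩| = 48.
[(Z/241Z)^× : ⟨178⟩] = 240/48 = 5.

5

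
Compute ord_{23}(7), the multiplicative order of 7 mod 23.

By Lagrange's theorem, ord_23(7) divides φ(23) = 23 − 1 = 22 = 2 · 11.
Divisors of 22: 1, 2, 11, 22.
Check 7^d mod 23 for each divisor in increasing order:
7^1 ≡ 7 (mod 23)
7^2 ≡ 3 (mod 23)
7^11 ≡ 22 (mod 23)
7^22 ≡ 1 (mod 23) ✓
Hence ord(7) = 22.

22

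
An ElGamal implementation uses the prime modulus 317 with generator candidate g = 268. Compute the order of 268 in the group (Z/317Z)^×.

158

The order of 268 must divide φ(317) = 317 − 1 = 316 = 2^2 · 79.
Divisors of 316: 1, 2, 4, 79, 158, 316.
Compute 268^d (mod 317) for the divisors d until we hit 1:
268^1 ≡ 268
268^2 ≡ 182
268^4 ≡ 156
268^79 ≡ 316
268^158 ≡ 1
So ord_317(268) = 158.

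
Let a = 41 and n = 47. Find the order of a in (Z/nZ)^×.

46

Since 41 ∈ (Z/47Z)^×, its order divides φ(47) = 47 − 1 = 46 = 2 · 23.
Divisors of 46: 1, 2, 23, 46.
Check 41^d mod 47 for each divisor in increasing order:
41^1 ≡ 41 (mod 47)
41^2 ≡ 36 (mod 47)
41^23 ≡ 46 (mod 47)
41^46 ≡ 1 (mod 47) ✓
The smallest such exponent is 46, so the order of 41 is 46.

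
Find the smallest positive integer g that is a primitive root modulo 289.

3

φ(289) = φ(17^2) = 17·(17−1) = 272 = 2^4 · 17.
Test candidates g = 2, 3, … against the prime factors q ∈ {2, 17} of φ(289): g is a generator iff g^(272/q) ≢ 1 for every such q.
g = 2: 2^136 ≡ 1 — hits 1, so not a primitive root.
g = 3: 3^136 ≡ 288; 3^16 ≡ 171 — none is 1, so 3 is a primitive root.
The smallest primitive root modulo 289 is 3.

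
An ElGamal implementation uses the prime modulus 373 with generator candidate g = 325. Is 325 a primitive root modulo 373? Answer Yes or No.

φ(373) = 373 − 1 = 372 = 2^2 · 3 · 31.
325 is a primitive root mod 373 iff 325^(φ(373)/q) ≢ 1 for every prime q | φ(373), i.e. q ∈ {2, 3, 31}.
325^186 ≡ 1 (mod 373)  [q = 2: ≡ 1 ✗]
325^124 ≡ 88 (mod 373)  [q = 3: ≢ 1 ✓]
325^12 ≡ 109 (mod 373)  [q = 31: ≢ 1 ✓]
325^186 ≡ 1 shows ord(325) | 186, strictly less than φ(373); not a primitive root.

No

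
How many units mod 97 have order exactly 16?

8

φ(97) = 97 − 1 = 96 = 2^5 · 3.
Since (Z/97Z)^× is cyclic of order 96, the number of elements of order d is φ(d) when d | 96 and 0 otherwise.
16 = 2^4 divides 96, and φ(16) = 8.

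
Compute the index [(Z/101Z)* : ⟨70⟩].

ord(70) | φ(101) = 101 − 1 = 100 = 2^2 · 5^2.
Divisors of 100: 1, 2, 4, 5, 10, 20, 25, 50, 100.
Evaluate successive powers at the divisors of 100:
70^1 ≡ 70
70^2 ≡ 52
70^4 ≡ 78
70^5 ≡ 6
70^10 ≡ 36
70^20 ≡ 84
70^25 ≡ 100
70^50 ≡ 1
The order of 70 is 50, so the subgroup it generates has 50 elements.
[(Z/101Z)^× : ⟨70⟩] = 100/50 = 2.

2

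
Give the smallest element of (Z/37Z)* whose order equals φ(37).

φ(37) = 37 − 1 = 36 = 2^2 · 3^2.
Test candidates g = 2, 3, … against the prime factors q ∈ {2, 3} of φ(37): g is a generator iff g^(36/q) ≢ 1 for every such q.
g = 2: 2^18 ≡ 36; 2^12 ≡ 26 — none is 1, so 2 is a primitive root.
So 2 is the smallest generator of (Z/37Z)^×.

2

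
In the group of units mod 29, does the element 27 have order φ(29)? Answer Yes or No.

φ(29) = 29 − 1 = 28 = 2^2 · 7.
It suffices to check that the order of 27 is not a proper divisor of 28: compute 27^(28/q) for q ∈ {2, 7}.
27^14 ≡ 28 (mod 29)  [q = 2: ≢ 1 ✓]
27^4 ≡ 16 (mod 29)  [q = 7: ≢ 1 ✓]
None equal 1, so ord_29(27) = 28: 27 is a primitive root.

Yes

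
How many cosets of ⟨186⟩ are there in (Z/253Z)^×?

10

By Lagrange's theorem, ord_253(186) divides φ(253) = φ(11·23) = (11−1)·(23−1) = 10·22 = 220 = 2^2 · 5 · 11.
Divisors of 220: 1, 2, 4, 5, 10, 11, 20, 22, 44, 55, 110, 220.
Test each divisor d:
186^1 ≡ 186 (mod 253)
186^2 ≡ 188 (mod 253)
186^4 ≡ 177 (mod 253)
186^5 ≡ 32 (mod 253)
186^10 ≡ 12 (mod 253)
186^11 ≡ 208 (mod 253)
186^20 ≡ 144 (mod 253)
186^22 ≡ 1 (mod 253) ✓
The order of 186 is 22, so the subgroup it generates has 22 elements.
[(Z/253Z)^× : ⟨186⟩] = 220/22 = 10.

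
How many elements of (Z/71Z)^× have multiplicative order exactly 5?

φ(71) = 71 − 1 = 70 = 2 · 5 · 7.
(Z/71Z)^× is cyclic (|G| = 70); a cyclic group of order m has exactly φ(d) elements of each order d | m, and none otherwise.
5 | 70, and φ(5) = 5 − 1 = 4.

4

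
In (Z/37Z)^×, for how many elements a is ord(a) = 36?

12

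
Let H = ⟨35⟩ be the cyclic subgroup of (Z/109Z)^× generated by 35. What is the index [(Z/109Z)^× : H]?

4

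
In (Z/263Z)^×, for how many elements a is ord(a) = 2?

1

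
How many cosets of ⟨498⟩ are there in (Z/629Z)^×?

By Lagrange's theorem, ord_629(498) divides φ(629) = φ(17·37) = (17−1)·(37−1) = 16·36 = 576 = 2^6 · 3^2.
Divisors of 576: 1, 2, 3, 4, 6, 8, 9, 12, 16, 18, 24, 32, 36, 48, 64, 72, 96, 144, 192, 288, 576.
Compute 498^d (mod 629) for the divisors d until we hit 1:
498^1 ≡ 498
498^2 ≡ 178
498^3 ≡ 584
498^4 ≡ 234
498^6 ≡ 138
498^8 ≡ 33
498^9 ≡ 80
498^12 ≡ 174
498^16 ≡ 460
498^18 ≡ 110
498^24 ≡ 84
498^32 ≡ 256
498^36 ≡ 149
498^48 ≡ 137
498^64 ≡ 120
498^72 ≡ 186
498^96 ≡ 528
498^144 ≡ 1
The order of 498 is 144, so the subgroup it generates has 144 elements.
The index is φ(629) / ord(498) = 576 / 144 = 4.

4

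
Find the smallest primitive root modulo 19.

2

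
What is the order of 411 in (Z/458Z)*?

228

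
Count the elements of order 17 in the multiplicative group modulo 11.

0

φ(11) = 11 − 1 = 10 = 2 · 5.
(Z/11Z)^× is cyclic (|G| = 10); a cyclic group of order m has exactly φ(d) elements of each order d | m, and none otherwise.
Since 17 ∤ 10, the count is 0.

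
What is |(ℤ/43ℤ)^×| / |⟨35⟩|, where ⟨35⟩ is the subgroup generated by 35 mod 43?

ord(35) | φ(43) = 43 − 1 = 42 = 2 · 3 · 7.
Divisors of 42: 1, 2, 3, 6, 7, 14, 21, 42.
Compute 35^d (mod 43) for the divisors d until we hit 1:
35^1 ≡ 35
35^2 ≡ 21
35^3 ≡ 4
35^6 ≡ 16
35^7 ≡ 1
So ord_43(35) = 7, hence |⟨35⟩| = 7.
[(Z/43Z)^× : ⟨35⟩] = 42/7 = 6.

6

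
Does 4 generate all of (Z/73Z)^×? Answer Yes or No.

No

φ(73) = 73 − 1 = 72 = 2^3 · 3^2.
Test 4^(72/q) mod 73 for each prime factor q of 72:
4^36 ≡ 1 (mod 73)  [q = 2: ≡ 1 ✗]
4^24 ≡ 8 (mod 73)  [q = 3: ≢ 1 ✓]
Since 4^36 ≡ 1, the order of 4 divides 36 < 72, so 4 is not a primitive root.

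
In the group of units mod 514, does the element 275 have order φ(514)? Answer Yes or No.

φ(514) = φ(2)·φ(257) = 1·256 = 256 = 2^8.
An element g generates (Z/514Z)^× iff g^(256/q) ≢ 1 (mod 514) for each prime q ∈ {2}.
275^128 ≡ 1 (mod 514)  [q = 2: ≡ 1 ✗]
275^128 ≡ 1 shows ord(275) | 128, strictly less than φ(514); not a primitive root.

No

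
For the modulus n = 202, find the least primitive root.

3

φ(202) = φ(2)·φ(101) = 1·100 = 100 = 2^2 · 5^2.
g is a primitive root iff g^(100/q) ≢ 1 (mod 202) for each prime q ∈ {2, 5}.
g = 2: gcd(2, 202) = 2 > 1, not a unit — skip.
g = 3: 3^50 ≡ 201; 3^20 ≡ 185 — none is 1, so 3 is a primitive root.
The smallest primitive root modulo 202 is 3.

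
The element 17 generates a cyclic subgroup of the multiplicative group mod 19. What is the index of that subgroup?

2

The order of 17 must divide φ(19) = 19 − 1 = 18 = 2 · 3^2.
Divisors of 18: 1, 2, 3, 6, 9, 18.
Check 17^d mod 19 for each divisor in increasing order:
17^1 ≡ 17 (mod 19)
17^2 ≡ 4 (mod 19)
17^3 ≡ 11 (mod 19)
17^6 ≡ 7 (mod 19)
17^9 ≡ 1 (mod 19) ✓
So ord_19(17) = 9, hence |⟨17⟩| = 9.
Index = |(Z/19Z)^×| / |⟨17⟩| = 18 / 9 = 2.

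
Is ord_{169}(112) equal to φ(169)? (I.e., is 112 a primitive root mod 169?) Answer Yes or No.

No

φ(169) = φ(13^2) = 13·(13−1) = 156 = 2^2 · 3 · 13.
Test 112^(156/q) mod 169 for each prime factor q of 156:
112^78 ≡ 168 (mod 169)  [q = 2: ≢ 1 ✓]
112^52 ≡ 1 (mod 169)  [q = 3: ≡ 1 ✗]
112^12 ≡ 105 (mod 169)  [q = 13: ≢ 1 ✓]
The check at q = 3 fails, so 112 generates a proper subgroup.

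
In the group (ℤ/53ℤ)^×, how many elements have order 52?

24

φ(53) = 53 − 1 = 52 = 2^2 · 13.
Since (Z/53Z)^× is cyclic of order 52, the number of elements of order d is φ(d) when d | 52 and 0 otherwise.
52 = 2^2 · 13 divides 52, and φ(52) = 24.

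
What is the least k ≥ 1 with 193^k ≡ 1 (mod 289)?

272

ord(193) | φ(289) = φ(17^2) = 17·(17−1) = 272 = 2^4 · 17.
Divisors of 272: 1, 2, 4, 8, 16, 17, 34, 68, 136, 272.
Test each divisor d:
193^1 ≡ 193
193^2 ≡ 257
193^4 ≡ 157
193^8 ≡ 84
193^16 ≡ 120
193^17 ≡ 40
193^34 ≡ 155
193^68 ≡ 38
193^136 ≡ 288
193^272 ≡ 1
The smallest such exponent is 272, so the order of 193 is 272.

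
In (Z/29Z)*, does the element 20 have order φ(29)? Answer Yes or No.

No

φ(29) = 29 − 1 = 28 = 2^2 · 7.
20 is a primitive root mod 29 iff 20^(φ(29)/q) ≢ 1 for every prime q | φ(29), i.e. q ∈ {2, 7}.
20^14 ≡ 1 (mod 29)  [q = 2: ≡ 1 ✗]
20^4 ≡ 7 (mod 29)  [q = 7: ≢ 1 ✓]
Since 20^14 ≡ 1, the order of 20 divides 14 < 28, so 20 is not a primitive root.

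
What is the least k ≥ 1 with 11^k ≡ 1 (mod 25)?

5

ord(11) | φ(25) = φ(5^2) = 5·(5−1) = 20 = 2^2 · 5.
Divisors of 20: 1, 2, 4, 5, 10, 20.
Evaluate successive powers at the divisors of 20:
11^1 ≡ 11 (mod 25)
11^2 ≡ 21 (mod 25)
11^4 ≡ 16 (mod 25)
11^5 ≡ 1 (mod 25) ✓
Hence ord(11) = 5.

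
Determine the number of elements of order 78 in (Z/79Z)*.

φ(79) = 79 − 1 = 78 = 2 · 3 · 13.
In a cyclic group of order 78, there are φ(d) elements of order d for each divisor d of 78, and zero for non-divisors.
78 = 2 · 3 · 13 divides 78, and φ(78) = 24.

24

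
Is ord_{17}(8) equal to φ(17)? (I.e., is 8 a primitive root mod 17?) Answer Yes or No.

φ(17) = 17 − 1 = 16 = 2^4.
It suffices to check that the order of 8 is not a proper divisor of 16: compute 8^(16/q) for q ∈ {2}.
8^8 ≡ 1 (mod 17)  [q = 2: ≡ 1 ✗]
8^8 ≡ 1 shows ord(8) | 8, strictly less than φ(17); not a primitive root.

No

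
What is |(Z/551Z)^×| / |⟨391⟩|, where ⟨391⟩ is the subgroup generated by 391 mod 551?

ord(391) | φ(551) = φ(19·29) = (19−1)·(29−1) = 18·28 = 504 = 2^3 · 3^2 · 7.
Divisors of 504: 1, 2, 3, 4, 6, 7, 8, 9, 12, 14, 18, 21, 24, 28, 36, 42, 56, 63, 72, 84, 126, 168, 252, 504.
Compute 391^d (mod 551) for the divisors d until we hit 1:
391^1 ≡ 391 (mod 551)
391^2 ≡ 254 (mod 551)
391^3 ≡ 134 (mod 551)
391^4 ≡ 49 (mod 551)
391^6 ≡ 324 (mod 551)
391^7 ≡ 505 (mod 551)
391^8 ≡ 197 (mod 551)
391^9 ≡ 438 (mod 551)
391^12 ≡ 286 (mod 551)
391^14 ≡ 463 (mod 551)
391^18 ≡ 96 (mod 551)
391^21 ≡ 191 (mod 551)
391^24 ≡ 248 (mod 551)
391^28 ≡ 30 (mod 551)
391^36 ≡ 400 (mod 551)
391^42 ≡ 115 (mod 551)
391^56 ≡ 349 (mod 551)
391^63 ≡ 476 (mod 551)
391^72 ≡ 210 (mod 551)
391^84 ≡ 1 (mod 551) ✓
The order of 391 is 84, so the subgroup it generates has 84 elements.
Index = |(Z/551Z)^×| / |⟨391⟩| = 504 / 84 = 6.

6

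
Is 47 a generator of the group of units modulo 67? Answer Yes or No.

No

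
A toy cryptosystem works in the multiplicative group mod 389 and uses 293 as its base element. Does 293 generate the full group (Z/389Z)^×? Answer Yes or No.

No

φ(389) = 389 − 1 = 388 = 2^2 · 97.
Test 293^(388/q) mod 389 for each prime factor q of 388:
293^194 ≡ 1 (mod 389)  [q = 2: ≡ 1 ✗]
293^4 ≡ 7 (mod 389)  [q = 97: ≢ 1 ✓]
Since 293^194 ≡ 1, the order of 293 divides 194 < 388, so 293 is not a primitive root.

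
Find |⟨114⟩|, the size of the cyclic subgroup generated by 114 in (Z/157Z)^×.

156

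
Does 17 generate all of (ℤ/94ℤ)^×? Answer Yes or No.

No

φ(94) = φ(2)·φ(47) = 1·46 = 46 = 2 · 23.
An element g generates (Z/94Z)^× iff g^(46/q) ≢ 1 (mod 94) for each prime q ∈ {2, 23}.
17^23 ≡ 1 (mod 94)  [q = 2: ≡ 1 ✗]
17^2 ≡ 7 (mod 94)  [q = 23: ≢ 1 ✓]
Since 17^23 ≡ 1, the order of 17 divides 23 < 46, so 17 is not a primitive root.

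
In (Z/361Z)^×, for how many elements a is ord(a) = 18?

φ(361) = φ(19^2) = 19·(19−1) = 342 = 2 · 3^2 · 19.
In a cyclic group of order 342, there are φ(d) elements of order d for each divisor d of 342, and zero for non-divisors.
18 = 2 · 3^2 divides 342, and φ(18) = 6.

6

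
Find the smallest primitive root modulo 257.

3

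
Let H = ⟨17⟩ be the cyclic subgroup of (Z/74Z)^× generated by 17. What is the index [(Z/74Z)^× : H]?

By Lagrange's theorem, ord_74(17) divides φ(74) = φ(2)·φ(37) = 1·36 = 36 = 2^2 · 3^2.
Divisors of 36: 1, 2, 3, 4, 6, 9, 12, 18, 36.
Compute 17^d (mod 74) for the divisors d until we hit 1:
17^1 ≡ 17
17^2 ≡ 67
17^3 ≡ 29
17^4 ≡ 49
17^6 ≡ 27
17^9 ≡ 43
17^12 ≡ 63
17^18 ≡ 73
17^36 ≡ 1
So ord_74(17) = 36, hence |⟨17⟩| = 36.
[(Z/74Z)^× : ⟨17⟩] = 36/36 = 1.

1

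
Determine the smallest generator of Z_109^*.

φ(109) = 109 − 1 = 108 = 2^2 · 3^3.
g is a primitive root iff g^(108/q) ≢ 1 (mod 109) for each prime q ∈ {2, 3}.
g = 2: 2^54 ≡ 108; 2^36 ≡ 1 — hits 1, so not a primitive root.
g = 3: 3^54 ≡ 1 — hits 1, so not a primitive root.
g = 4: 4^54 ≡ 1 — hits 1, so not a primitive root.
g = 5: 5^54 ≡ 1 — hits 1, so not a primitive root.
g = 6: 6^54 ≡ 108; 6^36 ≡ 63 — none is 1, so 6 is a primitive root.
So 6 is the smallest generator of (Z/109Z)^×.

6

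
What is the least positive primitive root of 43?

3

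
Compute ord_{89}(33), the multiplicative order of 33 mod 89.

The order of 33 must divide φ(89) = 89 − 1 = 88 = 2^3 · 11.
Divisors of 88: 1, 2, 4, 8, 11, 22, 44, 88.
Evaluate successive powers at the divisors of 88:
33^1 ≡ 33 (mod 89)
33^2 ≡ 21 (mod 89)
33^4 ≡ 85 (mod 89)
33^8 ≡ 16 (mod 89)
33^11 ≡ 52 (mod 89)
33^22 ≡ 34 (mod 89)
33^44 ≡ 88 (mod 89)
33^88 ≡ 1 (mod 89) ✓
Therefore the multiplicative order of 33 modulo 89 is 88.

88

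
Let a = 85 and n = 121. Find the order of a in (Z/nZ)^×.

Since 85 ∈ (Z/121Z)^×, its order divides φ(121) = φ(11^2) = 11·(11−1) = 110 = 2 · 5 · 11.
Divisors of 110: 1, 2, 5, 10, 11, 22, 55, 110.
Compute 85^d (mod 121) for the divisors d until we hit 1:
85^1 ≡ 85
85^2 ≡ 86
85^5 ≡ 65
85^10 ≡ 111
85^11 ≡ 118
85^22 ≡ 9
85^55 ≡ 120
85^110 ≡ 1
So ord_121(85) = 110.

110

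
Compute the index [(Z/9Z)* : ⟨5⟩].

Since 5 ∈ (Z/9Z)^×, its order divides φ(9) = φ(3^2) = 3·(3−1) = 6 = 2 · 3.
Divisors of 6: 1, 2, 3, 6.
Test each divisor d:
5^1 ≡ 5
5^2 ≡ 7
5^3 ≡ 8
5^6 ≡ 1
So ord_9(5) = 6, hence |⟨5⟩| = 6.
The index is φ(9) / ord(5) = 6 / 6 = 1.

1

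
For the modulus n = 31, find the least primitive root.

3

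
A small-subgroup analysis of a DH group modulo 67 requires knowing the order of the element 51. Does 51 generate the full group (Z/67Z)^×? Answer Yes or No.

Yes

φ(67) = 67 − 1 = 66 = 2 · 3 · 11.
An element g generates (Z/67Z)^× iff g^(66/q) ≢ 1 (mod 67) for each prime q ∈ {2, 3, 11}.
51^33 ≡ 66 (mod 67)  [q = 2: ≢ 1 ✓]
51^22 ≡ 37 (mod 67)  [q = 3: ≢ 1 ✓]
51^6 ≡ 14 (mod 67)  [q = 11: ≢ 1 ✓]
Every test exponent gives a nontrivial residue, hence 51 generates the full group.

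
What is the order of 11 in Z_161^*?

ord(11) | φ(161) = φ(7·23) = (7−1)·(23−1) = 6·22 = 132 = 2^2 · 3 · 11.
Divisors of 132: 1, 2, 3, 4, 6, 11, 12, 22, 33, 44, 66, 132.
Test each divisor d:
11^1 ≡ 11
11^2 ≡ 121
11^3 ≡ 43
11^4 ≡ 151
11^6 ≡ 78
11^11 ≡ 114
11^12 ≡ 127
11^22 ≡ 116
11^33 ≡ 22
11^44 ≡ 93
11^66 ≡ 1
Therefore the multiplicative order of 11 modulo 161 is 66.

66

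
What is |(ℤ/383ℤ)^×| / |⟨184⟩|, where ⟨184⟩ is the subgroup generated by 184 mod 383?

2

By Lagrange's theorem, ord_383(184) divides φ(383) = 383 − 1 = 382 = 2 · 191.
Divisors of 382: 1, 2, 191, 382.
Check 184^d mod 383 for each divisor in increasing order:
184^1 ≡ 184 (mod 383)
184^2 ≡ 152 (mod 383)
184^191 ≡ 1 (mod 383) ✓
The order of 184 is 191, so the subgroup it generates has 191 elements.
Index = |(Z/383Z)^×| / |⟨184⟩| = 382 / 191 = 2.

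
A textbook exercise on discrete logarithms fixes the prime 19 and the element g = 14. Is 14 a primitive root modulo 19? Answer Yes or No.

Yes

φ(19) = 19 − 1 = 18 = 2 · 3^2.
An element g generates (Z/19Z)^× iff g^(18/q) ≢ 1 (mod 19) for each prime q ∈ {2, 3}.
14^9 ≡ 18 (mod 19)  [q = 2: ≢ 1 ✓]
14^6 ≡ 7 (mod 19)  [q = 3: ≢ 1 ✓]
Every test exponent gives a nontrivial residue, hence 14 generates the full group.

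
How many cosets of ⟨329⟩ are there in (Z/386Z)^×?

1

By Lagrange's theorem, ord_386(329) divides φ(386) = φ(2)·φ(193) = 1·192 = 192 = 2^6 · 3.
Divisors of 192: 1, 2, 3, 4, 6, 8, 12, 16, 24, 32, 48, 64, 96, 192.
Evaluate successive powers at the divisors of 192:
329^1 ≡ 329 (mod 386)
329^2 ≡ 161 (mod 386)
329^3 ≡ 87 (mod 386)
329^4 ≡ 59 (mod 386)
329^6 ≡ 235 (mod 386)
329^8 ≡ 7 (mod 386)
329^12 ≡ 27 (mod 386)
329^16 ≡ 49 (mod 386)
329^24 ≡ 343 (mod 386)
329^32 ≡ 85 (mod 386)
329^48 ≡ 305 (mod 386)
329^64 ≡ 277 (mod 386)
329^96 ≡ 385 (mod 386)
329^192 ≡ 1 (mod 386) ✓
The order of 329 is 192, so the subgroup it generates has 192 elements.
The index is φ(386) / ord(329) = 192 / 192 = 1.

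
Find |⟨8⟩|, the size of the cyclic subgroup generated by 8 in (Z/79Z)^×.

13

ord(8) | φ(79) = 79 − 1 = 78 = 2 · 3 · 13.
Divisors of 78: 1, 2, 3, 6, 13, 26, 39, 78.
Evaluate successive powers at the divisors of 78:
8^1 ≡ 8 (mod 79)
8^2 ≡ 64 (mod 79)
8^3 ≡ 38 (mod 79)
8^6 ≡ 22 (mod 79)
8^13 ≡ 1 (mod 79) ✓
So ord_79(8) = 13.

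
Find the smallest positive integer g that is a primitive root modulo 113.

φ(113) = 113 − 1 = 112 = 2^4 · 7.
g is a primitive root iff g^(112/q) ≢ 1 (mod 113) for each prime q ∈ {2, 7}.
g = 2: 2^56 ≡ 1 — hits 1, so not a primitive root.
g = 3: 3^56 ≡ 112; 3^16 ≡ 49 — none is 1, so 3 is a primitive root.
The smallest primitive root modulo 113 is 3.

3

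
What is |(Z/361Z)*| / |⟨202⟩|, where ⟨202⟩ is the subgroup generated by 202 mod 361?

3

Since 202 ∈ (Z/361Z)^×, its order divides φ(361) = φ(19^2) = 19·(19−1) = 342 = 2 · 3^2 · 19.
Divisors of 342: 1, 2, 3, 6, 9, 18, 19, 38, 57, 114, 171, 342.
Check 202^d mod 361 for each divisor in increasing order:
202^1 ≡ 202 (mod 361)
202^2 ≡ 11 (mod 361)
202^3 ≡ 56 (mod 361)
202^6 ≡ 248 (mod 361)
202^9 ≡ 170 (mod 361)
202^18 ≡ 20 (mod 361)
202^19 ≡ 69 (mod 361)
202^38 ≡ 68 (mod 361)
202^57 ≡ 360 (mod 361)
202^114 ≡ 1 (mod 361) ✓
So ord_361(202) = 114, hence |⟨202⟩| = 114.
Index = |(Z/361Z)^×| / |⟨202⟩| = 342 / 114 = 3.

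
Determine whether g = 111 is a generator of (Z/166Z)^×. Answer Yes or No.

φ(166) = φ(2)·φ(83) = 1·82 = 82 = 2 · 41.
111 is a primitive root mod 166 iff 111^(φ(166)/q) ≢ 1 for every prime q | φ(166), i.e. q ∈ {2, 41}.
111^41 ≡ 1 (mod 166)  [q = 2: ≡ 1 ✗]
111^2 ≡ 37 (mod 166)  [q = 41: ≢ 1 ✓]
The check at q = 2 fails, so 111 generates a proper subgroup.

No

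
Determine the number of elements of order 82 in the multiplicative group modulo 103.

φ(103) = 103 − 1 = 102 = 2 · 3 · 17.
In a cyclic group of order 102, there are φ(d) elements of order d for each divisor d of 102, and zero for non-divisors.
Since 82 ∤ 102, the count is 0.

0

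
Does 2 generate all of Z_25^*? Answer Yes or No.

φ(25) = φ(5^2) = 5·(5−1) = 20 = 2^2 · 5.
It suffices to check that the order of 2 is not a proper divisor of 20: compute 2^(20/q) for q ∈ {2, 5}.
2^10 ≡ 24 (mod 25)  [q = 2: ≢ 1 ✓]
2^4 ≡ 16 (mod 25)  [q = 5: ≢ 1 ✓]
Every test exponent gives a nontrivial residue, hence 2 generates the full group.

Yes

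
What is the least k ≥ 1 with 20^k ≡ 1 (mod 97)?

32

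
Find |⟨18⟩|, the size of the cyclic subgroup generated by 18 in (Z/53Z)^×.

52

By Lagrange's theorem, ord_53(18) divides φ(53) = 53 − 1 = 52 = 2^2 · 13.
Divisors of 52: 1, 2, 4, 13, 26, 52.
Test each divisor d:
18^1 ≡ 18
18^2 ≡ 6
18^4 ≡ 36
18^13 ≡ 23
18^26 ≡ 52
18^52 ≡ 1
Hence ord(18) = 52.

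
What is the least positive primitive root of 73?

φ(73) = 73 − 1 = 72 = 2^3 · 3^2.
g is a primitive root iff g^(72/q) ≢ 1 (mod 73) for each prime q ∈ {2, 3}.
g = 2: 2^36 ≡ 1 — hits 1, so not a primitive root.
g = 3: 3^36 ≡ 1 — hits 1, so not a primitive root.
g = 4: 4^36 ≡ 1 — hits 1, so not a primitive root.
g = 5: 5^36 ≡ 72; 5^24 ≡ 8 — none is 1, so 5 is a primitive root.
The smallest primitive root modulo 73 is 5.

5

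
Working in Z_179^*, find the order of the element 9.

ord(9) | φ(179) = 179 − 1 = 178 = 2 · 89.
Divisors of 178: 1, 2, 89, 178.
Compute 9^d (mod 179) for the divisors d until we hit 1:
9^1 ≡ 9 (mod 179)
9^2 ≡ 81 (mod 179)
9^89 ≡ 1 (mod 179) ✓
Hence ord(9) = 89.

89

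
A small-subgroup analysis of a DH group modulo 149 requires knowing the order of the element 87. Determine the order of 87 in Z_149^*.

148

Since 87 ∈ (Z/149Z)^×, its order divides φ(149) = 149 − 1 = 148 = 2^2 · 37.
Divisors of 148: 1, 2, 4, 37, 74, 148.
Check 87^d mod 149 for each divisor in increasing order:
87^1 ≡ 87 (mod 149)
87^2 ≡ 119 (mod 149)
87^4 ≡ 6 (mod 149)
87^37 ≡ 44 (mod 149)
87^74 ≡ 148 (mod 149)
87^148 ≡ 1 (mod 149) ✓
So ord_149(87) = 148.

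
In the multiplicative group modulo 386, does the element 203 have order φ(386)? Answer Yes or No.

Yes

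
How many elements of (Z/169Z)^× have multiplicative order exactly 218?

0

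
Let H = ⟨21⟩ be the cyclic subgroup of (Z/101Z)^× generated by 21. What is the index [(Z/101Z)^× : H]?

2

The order of 21 must divide φ(101) = 101 − 1 = 100 = 2^2 · 5^2.
Divisors of 100: 1, 2, 4, 5, 10, 20, 25, 50, 100.
Evaluate successive powers at the divisors of 100:
21^1 ≡ 21 (mod 101)
21^2 ≡ 37 (mod 101)
21^4 ≡ 56 (mod 101)
21^5 ≡ 65 (mod 101)
21^10 ≡ 84 (mod 101)
21^20 ≡ 87 (mod 101)
21^25 ≡ 100 (mod 101)
21^50 ≡ 1 (mod 101) ✓
So ord_101(21) = 50, hence |⟨21⟩| = 50.
[(Z/101Z)^× : ⟨21⟩] = 100/50 = 2.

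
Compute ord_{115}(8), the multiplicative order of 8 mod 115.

44

Since 8 ∈ (Z/115Z)^×, its order divides φ(115) = φ(5·23) = (5−1)·(23−1) = 4·22 = 88 = 2^3 · 11.
Divisors of 88: 1, 2, 4, 8, 11, 22, 44, 88.
Compute 8^d (mod 115) for the divisors d until we hit 1:
8^1 ≡ 8
8^2 ≡ 64
8^4 ≡ 71
8^8 ≡ 96
8^11 ≡ 47
8^22 ≡ 24
8^44 ≡ 1
The smallest such exponent is 44, so the order of 8 is 44.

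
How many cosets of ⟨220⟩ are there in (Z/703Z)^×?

18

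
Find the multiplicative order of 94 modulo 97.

Since 94 ∈ (Z/97Z)^×, its order divides φ(97) = 97 − 1 = 96 = 2^5 · 3.
Divisors of 96: 1, 2, 3, 4, 6, 8, 12, 16, 24, 32, 48, 96.
Evaluate successive powers at the divisors of 96:
94^1 ≡ 94 (mod 97)
94^2 ≡ 9 (mod 97)
94^3 ≡ 70 (mod 97)
94^4 ≡ 81 (mod 97)
94^6 ≡ 50 (mod 97)
94^8 ≡ 62 (mod 97)
94^12 ≡ 75 (mod 97)
94^16 ≡ 61 (mod 97)
94^24 ≡ 96 (mod 97)
94^32 ≡ 35 (mod 97)
94^48 ≡ 1 (mod 97) ✓
Hence ord(94) = 48.

48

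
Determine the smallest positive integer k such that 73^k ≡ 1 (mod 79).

39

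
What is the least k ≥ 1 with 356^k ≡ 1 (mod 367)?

ord(356) | φ(367) = 367 − 1 = 366 = 2 · 3 · 61.
Divisors of 366: 1, 2, 3, 6, 61, 122, 183, 366.
Test each divisor d:
356^1 ≡ 356 (mod 367)
356^2 ≡ 121 (mod 367)
356^3 ≡ 137 (mod 367)
356^6 ≡ 52 (mod 367)
356^61 ≡ 83 (mod 367)
356^122 ≡ 283 (mod 367)
356^183 ≡ 1 (mod 367) ✓
Therefore the multiplicative order of 356 modulo 367 is 183.

183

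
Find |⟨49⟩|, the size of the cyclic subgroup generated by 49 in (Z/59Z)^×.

By Lagrange's theorem, ord_59(49) divides φ(59) = 59 − 1 = 58 = 2 · 29.
Divisors of 58: 1, 2, 29, 58.
Compute 49^d (mod 59) for the divisors d until we hit 1:
49^1 ≡ 49 (mod 59)
49^2 ≡ 41 (mod 59)
49^29 ≡ 1 (mod 59) ✓
Therefore the multiplicative order of 49 modulo 59 is 29.

29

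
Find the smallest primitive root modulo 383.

φ(383) = 383 − 1 = 382 = 2 · 191.
g is a primitive root iff g^(382/q) ≢ 1 (mod 383) for each prime q ∈ {2, 191}.
g = 2: 2^191 ≡ 1 — hits 1, so not a primitive root.
g = 3: 3^191 ≡ 1 — hits 1, so not a primitive root.
g = 4: 4^191 ≡ 1 — hits 1, so not a primitive root.
g = 5: 5^191 ≡ 382; 5^2 ≡ 25 — none is 1, so 5 is a primitive root.
The smallest primitive root modulo 383 is 5.

5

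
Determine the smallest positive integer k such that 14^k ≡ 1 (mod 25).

10

Since 14 ∈ (Z/25Z)^×, its order divides φ(25) = φ(5^2) = 5·(5−1) = 20 = 2^2 · 5.
Divisors of 20: 1, 2, 4, 5, 10, 20.
Evaluate successive powers at the divisors of 20:
14^1 ≡ 14
14^2 ≡ 21
14^4 ≡ 16
14^5 ≡ 24
14^10 ≡ 1
Hence ord(14) = 10.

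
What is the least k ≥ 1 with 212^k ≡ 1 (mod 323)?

72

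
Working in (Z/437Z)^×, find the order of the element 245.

198

Since 245 ∈ (Z/437Z)^×, its order divides φ(437) = φ(19·23) = (19−1)·(23−1) = 18·22 = 396 = 2^2 · 3^2 · 11.
Divisors of 396: 1, 2, 3, 4, 6, 9, 11, 12, 18, 22, 33, 36, 44, 66, 99, 132, 198, 396.
Evaluate successive powers at the divisors of 396:
245^1 ≡ 245 (mod 437)
245^2 ≡ 156 (mod 437)
245^3 ≡ 201 (mod 437)
245^4 ≡ 301 (mod 437)
245^6 ≡ 197 (mod 437)
245^9 ≡ 267 (mod 437)
245^11 ≡ 137 (mod 437)
245^12 ≡ 353 (mod 437)
245^18 ≡ 58 (mod 437)
245^22 ≡ 415 (mod 437)
245^33 ≡ 45 (mod 437)
245^36 ≡ 305 (mod 437)
245^44 ≡ 47 (mod 437)
245^66 ≡ 277 (mod 437)
245^99 ≡ 229 (mod 437)
245^132 ≡ 254 (mod 437)
245^198 ≡ 1 (mod 437) ✓
Therefore the multiplicative order of 245 modulo 437 is 198.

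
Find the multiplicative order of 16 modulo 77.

By Lagrange's theorem, ord_77(16) divides φ(77) = φ(7·11) = (7−1)·(11−1) = 6·10 = 60 = 2^2 · 3 · 5.
Divisors of 60: 1, 2, 3, 4, 5, 6, 10, 12, 15, 20, 30, 60.
Test each divisor d:
16^1 ≡ 16
16^2 ≡ 25
16^3 ≡ 15
16^4 ≡ 9
16^5 ≡ 67
16^6 ≡ 71
16^10 ≡ 23
16^12 ≡ 36
16^15 ≡ 1
So ord_77(16) = 15.

15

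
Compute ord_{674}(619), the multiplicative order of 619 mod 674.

28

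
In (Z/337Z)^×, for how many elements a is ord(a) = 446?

0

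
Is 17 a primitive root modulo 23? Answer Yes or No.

Yes

φ(23) = 23 − 1 = 22 = 2 · 11.
It suffices to check that the order of 17 is not a proper divisor of 22: compute 17^(22/q) for q ∈ {2, 11}.
17^11 ≡ 22 (mod 23)  [q = 2: ≢ 1 ✓]
17^2 ≡ 13 (mod 23)  [q = 11: ≢ 1 ✓]
None equal 1, so ord_23(17) = 22: 17 is a primitive root.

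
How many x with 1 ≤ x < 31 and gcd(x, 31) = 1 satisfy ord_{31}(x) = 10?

4

φ(31) = 31 − 1 = 30 = 2 · 3 · 5.
In a cyclic group of order 30, there are φ(d) elements of order d for each divisor d of 30, and zero for non-divisors.
10 = 2 · 5 divides 30, and φ(10) = 4.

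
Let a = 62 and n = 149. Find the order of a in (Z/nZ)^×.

148

ord(62) | φ(149) = 149 − 1 = 148 = 2^2 · 37.
Divisors of 148: 1, 2, 4, 37, 74, 148.
Check 62^d mod 149 for each divisor in increasing order:
62^1 ≡ 62 (mod 149)
62^2 ≡ 119 (mod 149)
62^4 ≡ 6 (mod 149)
62^37 ≡ 105 (mod 149)
62^74 ≡ 148 (mod 149)
62^148 ≡ 1 (mod 149) ✓
So ord_149(62) = 148.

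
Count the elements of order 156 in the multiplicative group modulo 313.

φ(313) = 313 − 1 = 312 = 2^3 · 3 · 13.
Since (Z/313Z)^× is cyclic of order 312, the number of elements of order d is φ(d) when d | 312 and 0 otherwise.
156 = 2^2 · 3 · 13 divides 312, and φ(156) = 48.

48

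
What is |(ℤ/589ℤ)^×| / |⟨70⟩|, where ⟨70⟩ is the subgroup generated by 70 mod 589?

6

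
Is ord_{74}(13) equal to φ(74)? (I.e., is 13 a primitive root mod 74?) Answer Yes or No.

Yes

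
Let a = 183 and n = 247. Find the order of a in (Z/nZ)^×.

Since 183 ∈ (Z/247Z)^×, its order divides φ(247) = φ(13·19) = (13−1)·(19−1) = 12·18 = 216 = 2^3 · 3^3.
Divisors of 216: 1, 2, 3, 4, 6, 8, 9, 12, 18, 24, 27, 36, 54, 72, 108, 216.
Compute 183^d (mod 247) for the divisors d until we hit 1:
183^1 ≡ 183 (mod 247)
183^2 ≡ 144 (mod 247)
183^3 ≡ 170 (mod 247)
183^4 ≡ 235 (mod 247)
183^6 ≡ 1 (mod 247) ✓
Hence ord(183) = 6.

6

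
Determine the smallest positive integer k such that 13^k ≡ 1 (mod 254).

63

ord(13) | φ(254) = φ(2)·φ(127) = 1·126 = 126 = 2 · 3^2 · 7.
Divisors of 126: 1, 2, 3, 6, 7, 9, 14, 18, 21, 42, 63, 126.
Test each divisor d:
13^1 ≡ 13 (mod 254)
13^2 ≡ 169 (mod 254)
13^3 ≡ 165 (mod 254)
13^6 ≡ 47 (mod 254)
13^7 ≡ 103 (mod 254)
13^9 ≡ 135 (mod 254)
13^14 ≡ 195 (mod 254)
13^18 ≡ 191 (mod 254)
13^21 ≡ 19 (mod 254)
13^42 ≡ 107 (mod 254)
13^63 ≡ 1 (mod 254) ✓
So ord_254(13) = 63.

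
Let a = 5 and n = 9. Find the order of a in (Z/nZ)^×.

ord(5) | φ(9) = φ(3^2) = 3·(3−1) = 6 = 2 · 3.
Divisors of 6: 1, 2, 3, 6.
Evaluate successive powers at the divisors of 6:
5^1 ≡ 5 (mod 9)
5^2 ≡ 7 (mod 9)
5^3 ≡ 8 (mod 9)
5^6 ≡ 1 (mod 9) ✓
Therefore the multiplicative order of 5 modulo 9 is 6.

6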